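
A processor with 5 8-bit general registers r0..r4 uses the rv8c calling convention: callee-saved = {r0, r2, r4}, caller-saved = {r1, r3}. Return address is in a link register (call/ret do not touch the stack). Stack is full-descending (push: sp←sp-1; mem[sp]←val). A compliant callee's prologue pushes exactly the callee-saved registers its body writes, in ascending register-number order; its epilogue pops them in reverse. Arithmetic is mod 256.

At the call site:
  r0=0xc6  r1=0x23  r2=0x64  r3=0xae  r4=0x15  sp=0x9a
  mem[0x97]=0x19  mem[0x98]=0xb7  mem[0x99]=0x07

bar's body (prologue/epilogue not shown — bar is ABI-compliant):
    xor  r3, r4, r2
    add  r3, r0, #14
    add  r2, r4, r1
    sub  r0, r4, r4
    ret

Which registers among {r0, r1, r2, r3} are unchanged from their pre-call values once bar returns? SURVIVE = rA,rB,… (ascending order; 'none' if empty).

prologue: push r0 -> mem[0x99]=0xc6, sp=0x99
prologue: push r2 -> mem[0x98]=0x64, sp=0x98
body[0] xor  r3, r4, r2 -> r3=0x71
body[1] add  r3, r0, #14 -> r3=0xd4
body[2] add  r2, r4, r1 -> r2=0x38
body[3] sub  r0, r4, r4 -> r0=0x00
epilogue: pop r2=0x64, sp=0x99
epilogue: pop r0=0xc6, sp=0x9a
r0: callee-saved, written=True
r1: caller-saved, written=False
r2: callee-saved, written=True
r3: caller-saved, written=True

SURVIVE = r0,r1,r2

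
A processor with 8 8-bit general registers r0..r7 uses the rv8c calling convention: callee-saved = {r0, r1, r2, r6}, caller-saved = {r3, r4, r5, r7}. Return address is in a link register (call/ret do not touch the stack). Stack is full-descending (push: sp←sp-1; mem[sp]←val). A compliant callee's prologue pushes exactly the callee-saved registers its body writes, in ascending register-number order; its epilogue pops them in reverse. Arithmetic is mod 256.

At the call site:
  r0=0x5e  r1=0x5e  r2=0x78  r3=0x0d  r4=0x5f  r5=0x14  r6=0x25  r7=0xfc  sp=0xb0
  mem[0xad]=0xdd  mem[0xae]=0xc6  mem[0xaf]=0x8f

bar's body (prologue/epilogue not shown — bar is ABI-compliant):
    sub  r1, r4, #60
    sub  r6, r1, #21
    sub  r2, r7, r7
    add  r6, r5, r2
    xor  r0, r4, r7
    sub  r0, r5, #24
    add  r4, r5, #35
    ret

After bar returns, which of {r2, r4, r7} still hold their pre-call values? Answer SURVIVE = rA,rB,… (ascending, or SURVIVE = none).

SURVIVE = r2,r7

prologue: push r0 -> mem[0xaf]=0x5e, sp=0xaf
prologue: push r1 -> mem[0xae]=0x5e, sp=0xae
prologue: push r2 -> mem[0xad]=0x78, sp=0xad
prologue: push r6 -> mem[0xac]=0x25, sp=0xac
body[0] sub  r1, r4, #60 -> r1=0x23
body[1] sub  r6, r1, #21 -> r6=0x0e
body[2] sub  r2, r7, r7 -> r2=0x00
body[3] add  r6, r5, r2 -> r6=0x14
body[4] xor  r0, r4, r7 -> r0=0xa3
body[5] sub  r0, r5, #24 -> r0=0xfc
body[6] add  r4, r5, #35 -> r4=0x37
epilogue: pop r6=0x25, sp=0xad
epilogue: pop r2=0x78, sp=0xae
epilogue: pop r1=0x5e, sp=0xaf
epilogue: pop r0=0x5e, sp=0xb0
r2: callee-saved, written=True
r4: caller-saved, written=True
r7: caller-saved, written=False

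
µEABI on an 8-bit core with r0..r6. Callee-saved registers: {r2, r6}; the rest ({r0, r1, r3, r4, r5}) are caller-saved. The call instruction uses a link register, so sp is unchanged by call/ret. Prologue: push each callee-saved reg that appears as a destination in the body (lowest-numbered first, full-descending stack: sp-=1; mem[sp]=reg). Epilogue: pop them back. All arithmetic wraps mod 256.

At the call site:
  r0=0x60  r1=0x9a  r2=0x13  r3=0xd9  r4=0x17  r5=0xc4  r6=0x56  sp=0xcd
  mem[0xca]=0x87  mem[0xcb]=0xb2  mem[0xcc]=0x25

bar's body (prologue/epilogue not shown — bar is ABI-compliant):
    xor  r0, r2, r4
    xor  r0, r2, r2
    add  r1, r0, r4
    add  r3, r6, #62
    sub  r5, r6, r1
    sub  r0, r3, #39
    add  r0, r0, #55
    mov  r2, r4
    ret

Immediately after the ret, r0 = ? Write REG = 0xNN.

prologue: push r2 → mem[0xcc]=0x13, sp=0xcc
body[0] xor  r0, r2, r4 → r0=0x04
body[1] xor  r0, r2, r2 → r0=0x00
body[2] add  r1, r0, r4 → r1=0x17
body[3] add  r3, r6, #62 → r3=0x94
body[4] sub  r5, r6, r1 → r5=0x3f
body[5] sub  r0, r3, #39 → r0=0x6d
body[6] add  r0, r0, #55 → r0=0xa4
body[7] mov  r2, r4 → r2=0x17
epilogue: pop r2=0x13, sp=0xcd
r0 is caller-saved → body value

REG = 0xa4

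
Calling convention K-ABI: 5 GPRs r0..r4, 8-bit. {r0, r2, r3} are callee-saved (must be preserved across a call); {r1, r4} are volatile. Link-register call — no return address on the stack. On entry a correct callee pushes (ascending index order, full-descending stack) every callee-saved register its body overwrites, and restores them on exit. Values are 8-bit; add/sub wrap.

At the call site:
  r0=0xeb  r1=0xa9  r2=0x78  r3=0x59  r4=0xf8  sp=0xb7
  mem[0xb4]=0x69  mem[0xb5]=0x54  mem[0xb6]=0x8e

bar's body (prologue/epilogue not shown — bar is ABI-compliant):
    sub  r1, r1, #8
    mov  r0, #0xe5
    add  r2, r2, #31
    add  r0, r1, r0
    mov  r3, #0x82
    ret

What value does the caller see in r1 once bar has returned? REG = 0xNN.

prologue: push r0 -> mem[0xb6]=0xeb, sp=0xb6
prologue: push r2 -> mem[0xb5]=0x78, sp=0xb5
prologue: push r3 -> mem[0xb4]=0x59, sp=0xb4
body[0] sub  r1, r1, #8 -> r1=0xa1
body[1] mov  r0, #0xe5 -> r0=0xe5
body[2] add  r2, r2, #31 -> r2=0x97
body[3] add  r0, r1, r0 -> r0=0x86
body[4] mov  r3, #0x82 -> r3=0x82
epilogue: pop r3=0x59, sp=0xb5
epilogue: pop r2=0x78, sp=0xb6
epilogue: pop r0=0xeb, sp=0xb7
r1 is caller-saved -> body value

REG = 0xa1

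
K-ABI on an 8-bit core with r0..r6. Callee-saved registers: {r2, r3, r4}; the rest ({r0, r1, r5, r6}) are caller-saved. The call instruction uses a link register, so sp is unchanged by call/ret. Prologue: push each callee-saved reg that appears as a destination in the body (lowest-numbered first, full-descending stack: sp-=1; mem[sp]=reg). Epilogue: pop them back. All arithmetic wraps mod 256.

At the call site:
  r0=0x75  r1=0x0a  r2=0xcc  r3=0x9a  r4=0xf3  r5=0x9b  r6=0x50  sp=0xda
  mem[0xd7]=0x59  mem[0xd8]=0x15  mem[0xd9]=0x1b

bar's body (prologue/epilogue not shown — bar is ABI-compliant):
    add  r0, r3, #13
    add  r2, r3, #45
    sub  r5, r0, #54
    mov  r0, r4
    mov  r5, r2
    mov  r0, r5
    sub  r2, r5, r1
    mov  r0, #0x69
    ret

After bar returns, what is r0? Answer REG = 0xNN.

prologue: push r2 → mem[0xd9]=0xcc, sp=0xd9
body[0] add  r0, r3, #13 → r0=0xa7
body[1] add  r2, r3, #45 → r2=0xc7
body[2] sub  r5, r0, #54 → r5=0x71
body[3] mov  r0, r4 → r0=0xf3
body[4] mov  r5, r2 → r5=0xc7
body[5] mov  r0, r5 → r0=0xc7
body[6] sub  r2, r5, r1 → r2=0xbd
body[7] mov  r0, #0x69 → r0=0x69
epilogue: pop r2=0xcc, sp=0xda
r0 is caller-saved → body value

REG = 0x69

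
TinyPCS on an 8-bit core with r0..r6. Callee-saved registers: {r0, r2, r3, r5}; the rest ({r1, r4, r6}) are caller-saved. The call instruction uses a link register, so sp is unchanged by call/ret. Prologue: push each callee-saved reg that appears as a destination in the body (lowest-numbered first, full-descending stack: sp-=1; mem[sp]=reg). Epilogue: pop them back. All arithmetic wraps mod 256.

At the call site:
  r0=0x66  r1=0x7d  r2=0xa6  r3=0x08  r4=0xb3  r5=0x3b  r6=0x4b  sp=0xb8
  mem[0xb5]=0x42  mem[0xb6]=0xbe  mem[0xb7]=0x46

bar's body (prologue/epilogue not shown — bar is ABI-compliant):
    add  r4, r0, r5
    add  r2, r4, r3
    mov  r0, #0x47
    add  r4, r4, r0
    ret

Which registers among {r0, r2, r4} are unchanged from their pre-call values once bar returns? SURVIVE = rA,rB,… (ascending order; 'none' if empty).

SURVIVE = r0,r2

prologue: push r0 -> mem[0xb7]=0x66, sp=0xb7
prologue: push r2 -> mem[0xb6]=0xa6, sp=0xb6
body[0] add  r4, r0, r5 -> r4=0xa1
body[1] add  r2, r4, r3 -> r2=0xa9
body[2] mov  r0, #0x47 -> r0=0x47
body[3] add  r4, r4, r0 -> r4=0xe8
epilogue: pop r2=0xa6, sp=0xb7
epilogue: pop r0=0x66, sp=0xb8
r0: callee-saved, written=True
r2: callee-saved, written=True
r4: caller-saved, written=True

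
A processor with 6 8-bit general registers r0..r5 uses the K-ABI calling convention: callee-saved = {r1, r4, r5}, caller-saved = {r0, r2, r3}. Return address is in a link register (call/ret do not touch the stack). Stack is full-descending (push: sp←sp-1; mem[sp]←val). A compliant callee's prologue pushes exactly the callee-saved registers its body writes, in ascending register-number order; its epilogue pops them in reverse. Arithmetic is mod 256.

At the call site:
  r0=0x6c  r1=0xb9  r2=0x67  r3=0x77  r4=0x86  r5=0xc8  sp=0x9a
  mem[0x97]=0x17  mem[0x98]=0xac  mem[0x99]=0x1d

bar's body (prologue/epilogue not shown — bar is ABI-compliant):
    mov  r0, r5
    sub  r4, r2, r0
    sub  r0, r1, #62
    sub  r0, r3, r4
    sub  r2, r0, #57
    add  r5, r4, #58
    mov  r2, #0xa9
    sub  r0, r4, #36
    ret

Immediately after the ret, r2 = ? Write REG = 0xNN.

REG = 0xa9

prologue: push r4 -> mem[0x99]=0x86, sp=0x99
prologue: push r5 -> mem[0x98]=0xc8, sp=0x98
body[0] mov  r0, r5 -> r0=0xc8
body[1] sub  r4, r2, r0 -> r4=0x9f
body[2] sub  r0, r1, #62 -> r0=0x7b
body[3] sub  r0, r3, r4 -> r0=0xd8
body[4] sub  r2, r0, #57 -> r2=0x9f
body[5] add  r5, r4, #58 -> r5=0xd9
body[6] mov  r2, #0xa9 -> r2=0xa9
body[7] sub  r0, r4, #36 -> r0=0x7b
epilogue: pop r5=0xc8, sp=0x99
epilogue: pop r4=0x86, sp=0x9a
r2 is caller-saved -> body value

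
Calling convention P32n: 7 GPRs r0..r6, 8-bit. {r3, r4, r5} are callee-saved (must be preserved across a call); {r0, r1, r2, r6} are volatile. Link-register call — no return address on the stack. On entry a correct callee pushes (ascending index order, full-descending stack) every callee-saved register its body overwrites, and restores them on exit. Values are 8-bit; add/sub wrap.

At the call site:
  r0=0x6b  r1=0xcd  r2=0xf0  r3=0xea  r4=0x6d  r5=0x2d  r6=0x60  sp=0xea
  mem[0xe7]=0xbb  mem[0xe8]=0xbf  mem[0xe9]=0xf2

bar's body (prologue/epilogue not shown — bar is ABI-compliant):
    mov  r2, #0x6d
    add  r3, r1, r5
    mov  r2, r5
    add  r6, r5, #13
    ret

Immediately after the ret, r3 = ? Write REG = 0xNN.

REG = 0xea

prologue: push r3 → mem[0xe9]=0xea, sp=0xe9
body[0] mov  r2, #0x6d → r2=0x6d
body[1] add  r3, r1, r5 → r3=0xfa
body[2] mov  r2, r5 → r2=0x2d
body[3] add  r6, r5, #13 → r6=0x3a
epilogue: pop r3=0xea, sp=0xea
r3 is callee-saved → restored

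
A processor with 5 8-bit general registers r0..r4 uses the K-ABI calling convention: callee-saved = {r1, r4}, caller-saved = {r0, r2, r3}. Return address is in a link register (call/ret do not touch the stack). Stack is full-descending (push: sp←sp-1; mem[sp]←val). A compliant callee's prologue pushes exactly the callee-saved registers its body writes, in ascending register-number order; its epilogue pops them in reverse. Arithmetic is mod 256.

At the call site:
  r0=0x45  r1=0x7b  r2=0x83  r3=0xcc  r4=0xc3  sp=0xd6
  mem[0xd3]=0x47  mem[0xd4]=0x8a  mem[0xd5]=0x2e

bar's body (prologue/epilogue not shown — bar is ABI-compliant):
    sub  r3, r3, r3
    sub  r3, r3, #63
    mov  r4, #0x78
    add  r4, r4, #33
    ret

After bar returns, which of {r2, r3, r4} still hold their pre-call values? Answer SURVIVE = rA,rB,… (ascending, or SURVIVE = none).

prologue: push r4 → mem[0xd5]=0xc3, sp=0xd5
body[0] sub  r3, r3, r3 → r3=0x00
body[1] sub  r3, r3, #63 → r3=0xc1
body[2] mov  r4, #0x78 → r4=0x78
body[3] add  r4, r4, #33 → r4=0x99
epilogue: pop r4=0xc3, sp=0xd6
r2: caller-saved, written=False
r3: caller-saved, written=True
r4: callee-saved, written=True

SURVIVE = r2,r4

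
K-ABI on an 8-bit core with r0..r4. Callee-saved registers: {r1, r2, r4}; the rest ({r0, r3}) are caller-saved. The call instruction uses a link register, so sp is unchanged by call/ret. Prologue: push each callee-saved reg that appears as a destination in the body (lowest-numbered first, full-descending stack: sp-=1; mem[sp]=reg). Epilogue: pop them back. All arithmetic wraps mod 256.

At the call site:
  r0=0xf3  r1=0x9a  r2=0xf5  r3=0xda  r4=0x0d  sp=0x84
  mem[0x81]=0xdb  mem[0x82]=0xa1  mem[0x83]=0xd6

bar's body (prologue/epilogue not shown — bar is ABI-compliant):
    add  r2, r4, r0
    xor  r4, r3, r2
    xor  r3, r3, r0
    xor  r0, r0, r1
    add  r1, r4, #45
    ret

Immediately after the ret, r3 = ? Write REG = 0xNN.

prologue: push r1 -> mem[0x83]=0x9a, sp=0x83
prologue: push r2 -> mem[0x82]=0xf5, sp=0x82
prologue: push r4 -> mem[0x81]=0x0d, sp=0x81
body[0] add  r2, r4, r0 -> r2=0x00
body[1] xor  r4, r3, r2 -> r4=0xda
body[2] xor  r3, r3, r0 -> r3=0x29
body[3] xor  r0, r0, r1 -> r0=0x69
body[4] add  r1, r4, #45 -> r1=0x07
epilogue: pop r4=0x0d, sp=0x82
epilogue: pop r2=0xf5, sp=0x83
epilogue: pop r1=0x9a, sp=0x84
r3 is caller-saved -> body value

REG = 0x29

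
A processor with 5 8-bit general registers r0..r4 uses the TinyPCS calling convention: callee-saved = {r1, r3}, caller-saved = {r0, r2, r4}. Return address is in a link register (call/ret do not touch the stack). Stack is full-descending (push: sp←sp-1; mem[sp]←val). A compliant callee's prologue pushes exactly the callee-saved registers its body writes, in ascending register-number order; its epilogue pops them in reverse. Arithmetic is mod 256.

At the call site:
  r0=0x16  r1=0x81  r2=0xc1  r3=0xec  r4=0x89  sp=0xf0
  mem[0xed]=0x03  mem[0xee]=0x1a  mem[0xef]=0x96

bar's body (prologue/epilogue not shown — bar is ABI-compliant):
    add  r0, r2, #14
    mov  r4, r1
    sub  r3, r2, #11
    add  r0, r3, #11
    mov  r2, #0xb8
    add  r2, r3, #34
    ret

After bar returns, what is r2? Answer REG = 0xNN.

REG = 0xd8

prologue: push r3 -> mem[0xef]=0xec, sp=0xef
body[0] add  r0, r2, #14 -> r0=0xcf
body[1] mov  r4, r1 -> r4=0x81
body[2] sub  r3, r2, #11 -> r3=0xb6
body[3] add  r0, r3, #11 -> r0=0xc1
body[4] mov  r2, #0xb8 -> r2=0xb8
body[5] add  r2, r3, #34 -> r2=0xd8
epilogue: pop r3=0xec, sp=0xf0
r2 is caller-saved -> body value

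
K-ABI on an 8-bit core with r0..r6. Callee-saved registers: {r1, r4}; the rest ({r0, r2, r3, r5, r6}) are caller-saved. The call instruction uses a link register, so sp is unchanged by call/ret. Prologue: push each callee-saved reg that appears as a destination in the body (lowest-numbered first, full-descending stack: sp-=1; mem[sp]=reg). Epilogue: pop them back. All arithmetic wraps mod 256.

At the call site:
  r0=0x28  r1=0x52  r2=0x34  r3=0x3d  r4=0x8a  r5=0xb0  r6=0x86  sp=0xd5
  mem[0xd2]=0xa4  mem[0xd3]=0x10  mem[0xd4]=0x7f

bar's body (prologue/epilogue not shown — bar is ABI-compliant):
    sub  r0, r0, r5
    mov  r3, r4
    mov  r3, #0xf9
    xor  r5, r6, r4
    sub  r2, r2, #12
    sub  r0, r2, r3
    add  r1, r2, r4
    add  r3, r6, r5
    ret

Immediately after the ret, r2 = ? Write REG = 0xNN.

REG = 0x28

prologue: push r1 -> mem[0xd4]=0x52, sp=0xd4
body[0] sub  r0, r0, r5 -> r0=0x78
body[1] mov  r3, r4 -> r3=0x8a
body[2] mov  r3, #0xf9 -> r3=0xf9
body[3] xor  r5, r6, r4 -> r5=0x0c
body[4] sub  r2, r2, #12 -> r2=0x28
body[5] sub  r0, r2, r3 -> r0=0x2f
body[6] add  r1, r2, r4 -> r1=0xb2
body[7] add  r3, r6, r5 -> r3=0x92
epilogue: pop r1=0x52, sp=0xd5
r2 is caller-saved -> body value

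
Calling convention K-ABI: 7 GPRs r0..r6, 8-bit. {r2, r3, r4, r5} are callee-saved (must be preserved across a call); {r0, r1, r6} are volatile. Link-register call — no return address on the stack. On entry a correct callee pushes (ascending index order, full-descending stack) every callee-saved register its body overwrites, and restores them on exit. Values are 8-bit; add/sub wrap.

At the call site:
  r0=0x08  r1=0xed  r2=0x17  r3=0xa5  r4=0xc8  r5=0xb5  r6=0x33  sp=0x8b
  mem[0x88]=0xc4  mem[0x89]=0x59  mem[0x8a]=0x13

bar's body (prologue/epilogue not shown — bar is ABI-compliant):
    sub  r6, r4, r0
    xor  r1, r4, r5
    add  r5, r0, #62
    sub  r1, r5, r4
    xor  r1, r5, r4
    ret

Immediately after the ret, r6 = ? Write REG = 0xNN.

prologue: push r5 -> mem[0x8a]=0xb5, sp=0x8a
body[0] sub  r6, r4, r0 -> r6=0xc0
body[1] xor  r1, r4, r5 -> r1=0x7d
body[2] add  r5, r0, #62 -> r5=0x46
body[3] sub  r1, r5, r4 -> r1=0x7e
body[4] xor  r1, r5, r4 -> r1=0x8e
epilogue: pop r5=0xb5, sp=0x8b
r6 is caller-saved -> body value

REG = 0xc0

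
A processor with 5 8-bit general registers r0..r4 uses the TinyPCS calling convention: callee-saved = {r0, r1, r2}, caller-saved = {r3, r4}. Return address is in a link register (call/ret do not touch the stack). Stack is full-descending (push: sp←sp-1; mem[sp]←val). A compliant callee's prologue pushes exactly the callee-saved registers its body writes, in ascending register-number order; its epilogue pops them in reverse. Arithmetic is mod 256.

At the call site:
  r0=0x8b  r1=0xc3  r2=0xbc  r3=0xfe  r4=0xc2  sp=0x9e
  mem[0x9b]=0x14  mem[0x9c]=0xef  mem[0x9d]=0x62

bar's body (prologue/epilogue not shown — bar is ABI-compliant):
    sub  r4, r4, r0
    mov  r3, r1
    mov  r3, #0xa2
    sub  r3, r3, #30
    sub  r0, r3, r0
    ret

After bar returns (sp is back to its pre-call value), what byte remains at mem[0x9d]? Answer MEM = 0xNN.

prologue: push r0 -> mem[0x9d]=0x8b, sp=0x9d
body[0] sub  r4, r4, r0 -> r4=0x37
body[1] mov  r3, r1 -> r3=0xc3
body[2] mov  r3, #0xa2 -> r3=0xa2
body[3] sub  r3, r3, #30 -> r3=0x84
body[4] sub  r0, r3, r0 -> r0=0xf9
epilogue: pop r0=0x8b, sp=0x9e
prologue pushed ['r0'] at ['0x9d']

MEM = 0x8b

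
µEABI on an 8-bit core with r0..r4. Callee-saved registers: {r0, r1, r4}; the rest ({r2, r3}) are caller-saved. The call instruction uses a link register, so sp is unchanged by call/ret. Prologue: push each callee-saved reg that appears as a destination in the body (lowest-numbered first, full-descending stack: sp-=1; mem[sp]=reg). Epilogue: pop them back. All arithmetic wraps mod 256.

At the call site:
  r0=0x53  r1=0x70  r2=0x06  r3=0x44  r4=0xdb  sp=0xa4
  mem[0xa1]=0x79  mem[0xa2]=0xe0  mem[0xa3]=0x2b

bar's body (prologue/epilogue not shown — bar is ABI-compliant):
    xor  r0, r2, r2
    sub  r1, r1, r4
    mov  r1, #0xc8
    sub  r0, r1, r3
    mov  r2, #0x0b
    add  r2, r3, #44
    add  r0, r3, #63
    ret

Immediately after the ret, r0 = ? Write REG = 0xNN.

REG = 0x53

prologue: push r0 → mem[0xa3]=0x53, sp=0xa3
prologue: push r1 → mem[0xa2]=0x70, sp=0xa2
body[0] xor  r0, r2, r2 → r0=0x00
body[1] sub  r1, r1, r4 → r1=0x95
body[2] mov  r1, #0xc8 → r1=0xc8
body[3] sub  r0, r1, r3 → r0=0x84
body[4] mov  r2, #0x0b → r2=0x0b
body[5] add  r2, r3, #44 → r2=0x70
body[6] add  r0, r3, #63 → r0=0x83
epilogue: pop r1=0x70, sp=0xa3
epilogue: pop r0=0x53, sp=0xa4
r0 is callee-saved → restored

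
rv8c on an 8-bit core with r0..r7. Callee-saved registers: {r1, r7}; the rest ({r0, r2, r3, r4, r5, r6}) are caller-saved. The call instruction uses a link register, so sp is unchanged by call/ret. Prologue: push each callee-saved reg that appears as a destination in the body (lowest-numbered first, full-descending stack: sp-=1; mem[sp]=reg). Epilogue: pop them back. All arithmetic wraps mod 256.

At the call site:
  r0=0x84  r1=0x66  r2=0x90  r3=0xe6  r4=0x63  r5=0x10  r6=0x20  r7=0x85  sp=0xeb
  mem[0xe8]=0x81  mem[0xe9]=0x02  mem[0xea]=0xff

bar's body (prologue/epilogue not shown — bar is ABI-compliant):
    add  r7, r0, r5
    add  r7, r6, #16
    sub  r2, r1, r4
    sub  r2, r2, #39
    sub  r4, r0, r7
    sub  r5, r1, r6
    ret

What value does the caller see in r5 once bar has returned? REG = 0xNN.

prologue: push r7 → mem[0xea]=0x85, sp=0xea
body[0] add  r7, r0, r5 → r7=0x94
body[1] add  r7, r6, #16 → r7=0x30
body[2] sub  r2, r1, r4 → r2=0x03
body[3] sub  r2, r2, #39 → r2=0xdc
body[4] sub  r4, r0, r7 → r4=0x54
body[5] sub  r5, r1, r6 → r5=0x46
epilogue: pop r7=0x85, sp=0xeb
r5 is caller-saved → body value

REG = 0x46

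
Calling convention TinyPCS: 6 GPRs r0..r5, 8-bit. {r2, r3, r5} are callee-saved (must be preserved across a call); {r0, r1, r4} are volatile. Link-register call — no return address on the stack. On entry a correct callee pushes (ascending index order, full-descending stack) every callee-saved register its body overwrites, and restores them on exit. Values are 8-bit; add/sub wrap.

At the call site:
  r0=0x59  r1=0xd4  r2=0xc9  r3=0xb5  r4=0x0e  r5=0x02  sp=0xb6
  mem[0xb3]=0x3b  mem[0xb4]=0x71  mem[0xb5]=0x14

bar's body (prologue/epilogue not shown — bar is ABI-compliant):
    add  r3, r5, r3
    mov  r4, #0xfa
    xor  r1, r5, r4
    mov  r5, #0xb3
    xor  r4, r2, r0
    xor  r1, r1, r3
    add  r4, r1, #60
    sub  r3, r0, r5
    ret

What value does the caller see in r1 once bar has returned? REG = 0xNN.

prologue: push r3 → mem[0xb5]=0xb5, sp=0xb5
prologue: push r5 → mem[0xb4]=0x02, sp=0xb4
body[0] add  r3, r5, r3 → r3=0xb7
body[1] mov  r4, #0xfa → r4=0xfa
body[2] xor  r1, r5, r4 → r1=0xf8
body[3] mov  r5, #0xb3 → r5=0xb3
body[4] xor  r4, r2, r0 → r4=0x90
body[5] xor  r1, r1, r3 → r1=0x4f
body[6] add  r4, r1, #60 → r4=0x8b
body[7] sub  r3, r0, r5 → r3=0xa6
epilogue: pop r5=0x02, sp=0xb5
epilogue: pop r3=0xb5, sp=0xb6
r1 is caller-saved → body value

REG = 0x4f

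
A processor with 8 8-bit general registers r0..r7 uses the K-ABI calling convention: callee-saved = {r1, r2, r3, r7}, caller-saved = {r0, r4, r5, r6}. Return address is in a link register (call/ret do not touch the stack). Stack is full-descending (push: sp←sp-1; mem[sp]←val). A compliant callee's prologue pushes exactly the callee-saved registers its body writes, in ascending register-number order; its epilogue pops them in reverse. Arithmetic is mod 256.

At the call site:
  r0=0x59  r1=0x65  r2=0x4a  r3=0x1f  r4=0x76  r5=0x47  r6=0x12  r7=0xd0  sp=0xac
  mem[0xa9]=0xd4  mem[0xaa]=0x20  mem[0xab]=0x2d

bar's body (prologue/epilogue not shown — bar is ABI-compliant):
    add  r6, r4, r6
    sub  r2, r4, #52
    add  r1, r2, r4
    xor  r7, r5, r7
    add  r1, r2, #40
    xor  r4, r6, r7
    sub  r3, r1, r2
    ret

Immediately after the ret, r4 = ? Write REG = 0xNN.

REG = 0x1f

prologue: push r1 → mem[0xab]=0x65, sp=0xab
prologue: push r2 → mem[0xaa]=0x4a, sp=0xaa
prologue: push r3 → mem[0xa9]=0x1f, sp=0xa9
prologue: push r7 → mem[0xa8]=0xd0, sp=0xa8
body[0] add  r6, r4, r6 → r6=0x88
body[1] sub  r2, r4, #52 → r2=0x42
body[2] add  r1, r2, r4 → r1=0xb8
body[3] xor  r7, r5, r7 → r7=0x97
body[4] add  r1, r2, #40 → r1=0x6a
body[5] xor  r4, r6, r7 → r4=0x1f
body[6] sub  r3, r1, r2 → r3=0x28
epilogue: pop r7=0xd0, sp=0xa9
epilogue: pop r3=0x1f, sp=0xaa
epilogue: pop r2=0x4a, sp=0xab
epilogue: pop r1=0x65, sp=0xac
r4 is caller-saved → body value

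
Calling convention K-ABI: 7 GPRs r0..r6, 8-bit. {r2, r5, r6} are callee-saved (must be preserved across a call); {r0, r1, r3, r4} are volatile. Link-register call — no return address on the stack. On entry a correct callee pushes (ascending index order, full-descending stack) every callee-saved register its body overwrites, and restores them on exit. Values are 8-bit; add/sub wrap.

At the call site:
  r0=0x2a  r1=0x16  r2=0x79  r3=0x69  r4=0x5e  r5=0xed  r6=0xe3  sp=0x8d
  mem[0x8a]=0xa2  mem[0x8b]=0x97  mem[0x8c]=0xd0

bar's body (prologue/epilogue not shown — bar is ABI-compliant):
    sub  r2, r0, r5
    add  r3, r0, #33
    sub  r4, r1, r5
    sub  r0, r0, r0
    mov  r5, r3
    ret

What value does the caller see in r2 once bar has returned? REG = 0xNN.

REG = 0x79

prologue: push r2 → mem[0x8c]=0x79, sp=0x8c
prologue: push r5 → mem[0x8b]=0xed, sp=0x8b
body[0] sub  r2, r0, r5 → r2=0x3d
body[1] add  r3, r0, #33 → r3=0x4b
body[2] sub  r4, r1, r5 → r4=0x29
body[3] sub  r0, r0, r0 → r0=0x00
body[4] mov  r5, r3 → r5=0x4b
epilogue: pop r5=0xed, sp=0x8c
epilogue: pop r2=0x79, sp=0x8d
r2 is callee-saved → restored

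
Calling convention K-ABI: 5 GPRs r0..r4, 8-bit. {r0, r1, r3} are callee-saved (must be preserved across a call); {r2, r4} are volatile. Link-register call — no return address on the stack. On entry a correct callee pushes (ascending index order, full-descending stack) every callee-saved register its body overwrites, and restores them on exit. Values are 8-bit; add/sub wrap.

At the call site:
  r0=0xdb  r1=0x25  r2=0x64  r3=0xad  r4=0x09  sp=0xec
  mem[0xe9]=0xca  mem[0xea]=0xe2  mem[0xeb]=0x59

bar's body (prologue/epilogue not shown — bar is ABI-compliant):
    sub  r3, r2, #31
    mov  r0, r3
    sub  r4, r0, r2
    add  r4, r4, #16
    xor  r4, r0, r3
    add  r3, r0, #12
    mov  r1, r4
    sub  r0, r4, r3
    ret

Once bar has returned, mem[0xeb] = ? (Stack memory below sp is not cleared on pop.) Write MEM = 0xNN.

prologue: push r0 → mem[0xeb]=0xdb, sp=0xeb
prologue: push r1 → mem[0xea]=0x25, sp=0xea
prologue: push r3 → mem[0xe9]=0xad, sp=0xe9
body[0] sub  r3, r2, #31 → r3=0x45
body[1] mov  r0, r3 → r0=0x45
body[2] sub  r4, r0, r2 → r4=0xe1
body[3] add  r4, r4, #16 → r4=0xf1
body[4] xor  r4, r0, r3 → r4=0x00
body[5] add  r3, r0, #12 → r3=0x51
body[6] mov  r1, r4 → r1=0x00
body[7] sub  r0, r4, r3 → r0=0xaf
epilogue: pop r3=0xad, sp=0xea
epilogue: pop r1=0x25, sp=0xeb
epilogue: pop r0=0xdb, sp=0xec
prologue pushed ['r0', 'r1', 'r3'] at ['0xeb', '0xea', '0xe9']

MEM = 0xdb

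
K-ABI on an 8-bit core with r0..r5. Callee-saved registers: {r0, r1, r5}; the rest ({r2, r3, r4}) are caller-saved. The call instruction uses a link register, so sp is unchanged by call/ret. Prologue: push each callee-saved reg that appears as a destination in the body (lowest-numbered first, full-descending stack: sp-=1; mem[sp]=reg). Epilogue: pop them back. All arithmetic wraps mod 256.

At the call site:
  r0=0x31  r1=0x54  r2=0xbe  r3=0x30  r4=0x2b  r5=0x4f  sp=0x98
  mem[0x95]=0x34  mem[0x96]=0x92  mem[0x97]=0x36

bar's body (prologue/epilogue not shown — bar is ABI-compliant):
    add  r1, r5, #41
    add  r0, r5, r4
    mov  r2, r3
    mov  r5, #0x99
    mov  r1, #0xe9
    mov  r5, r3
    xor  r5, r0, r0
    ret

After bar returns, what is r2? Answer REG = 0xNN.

REG = 0x30

prologue: push r0 -> mem[0x97]=0x31, sp=0x97
prologue: push r1 -> mem[0x96]=0x54, sp=0x96
prologue: push r5 -> mem[0x95]=0x4f, sp=0x95
body[0] add  r1, r5, #41 -> r1=0x78
body[1] add  r0, r5, r4 -> r0=0x7a
body[2] mov  r2, r3 -> r2=0x30
body[3] mov  r5, #0x99 -> r5=0x99
body[4] mov  r1, #0xe9 -> r1=0xe9
body[5] mov  r5, r3 -> r5=0x30
body[6] xor  r5, r0, r0 -> r5=0x00
epilogue: pop r5=0x4f, sp=0x96
epilogue: pop r1=0x54, sp=0x97
epilogue: pop r0=0x31, sp=0x98
r2 is caller-saved -> body value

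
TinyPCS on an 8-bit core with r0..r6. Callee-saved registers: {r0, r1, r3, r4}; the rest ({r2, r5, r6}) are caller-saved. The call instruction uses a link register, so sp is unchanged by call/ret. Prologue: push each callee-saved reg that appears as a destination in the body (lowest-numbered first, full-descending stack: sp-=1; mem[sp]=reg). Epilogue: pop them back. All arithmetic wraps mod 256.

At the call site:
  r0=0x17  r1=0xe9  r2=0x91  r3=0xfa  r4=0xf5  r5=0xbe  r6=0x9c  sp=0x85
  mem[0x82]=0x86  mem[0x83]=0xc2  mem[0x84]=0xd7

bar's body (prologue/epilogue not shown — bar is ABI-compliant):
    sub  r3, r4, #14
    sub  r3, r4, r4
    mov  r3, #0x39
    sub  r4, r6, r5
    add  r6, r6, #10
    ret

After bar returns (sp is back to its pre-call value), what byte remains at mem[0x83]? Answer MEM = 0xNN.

prologue: push r3 -> mem[0x84]=0xfa, sp=0x84
prologue: push r4 -> mem[0x83]=0xf5, sp=0x83
body[0] sub  r3, r4, #14 -> r3=0xe7
body[1] sub  r3, r4, r4 -> r3=0x00
body[2] mov  r3, #0x39 -> r3=0x39
body[3] sub  r4, r6, r5 -> r4=0xde
body[4] add  r6, r6, #10 -> r6=0xa6
epilogue: pop r4=0xf5, sp=0x84
epilogue: pop r3=0xfa, sp=0x85
prologue pushed ['r3', 'r4'] at ['0x84', '0x83']

MEM = 0xf5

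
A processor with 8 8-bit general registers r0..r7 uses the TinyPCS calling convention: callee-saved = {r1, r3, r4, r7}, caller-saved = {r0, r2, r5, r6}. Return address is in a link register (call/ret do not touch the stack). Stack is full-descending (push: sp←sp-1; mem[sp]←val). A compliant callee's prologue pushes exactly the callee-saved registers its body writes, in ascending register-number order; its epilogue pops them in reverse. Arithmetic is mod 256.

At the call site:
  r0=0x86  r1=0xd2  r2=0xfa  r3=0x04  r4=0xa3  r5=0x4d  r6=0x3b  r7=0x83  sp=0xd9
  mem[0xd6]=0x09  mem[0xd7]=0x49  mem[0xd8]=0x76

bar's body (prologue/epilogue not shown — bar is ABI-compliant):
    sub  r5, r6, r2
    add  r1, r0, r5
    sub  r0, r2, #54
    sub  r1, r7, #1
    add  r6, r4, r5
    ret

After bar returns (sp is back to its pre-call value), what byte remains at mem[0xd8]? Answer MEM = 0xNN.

prologue: push r1 -> mem[0xd8]=0xd2, sp=0xd8
body[0] sub  r5, r6, r2 -> r5=0x41
body[1] add  r1, r0, r5 -> r1=0xc7
body[2] sub  r0, r2, #54 -> r0=0xc4
body[3] sub  r1, r7, #1 -> r1=0x82
body[4] add  r6, r4, r5 -> r6=0xe4
epilogue: pop r1=0xd2, sp=0xd9
prologue pushed ['r1'] at ['0xd8']

MEM = 0xd2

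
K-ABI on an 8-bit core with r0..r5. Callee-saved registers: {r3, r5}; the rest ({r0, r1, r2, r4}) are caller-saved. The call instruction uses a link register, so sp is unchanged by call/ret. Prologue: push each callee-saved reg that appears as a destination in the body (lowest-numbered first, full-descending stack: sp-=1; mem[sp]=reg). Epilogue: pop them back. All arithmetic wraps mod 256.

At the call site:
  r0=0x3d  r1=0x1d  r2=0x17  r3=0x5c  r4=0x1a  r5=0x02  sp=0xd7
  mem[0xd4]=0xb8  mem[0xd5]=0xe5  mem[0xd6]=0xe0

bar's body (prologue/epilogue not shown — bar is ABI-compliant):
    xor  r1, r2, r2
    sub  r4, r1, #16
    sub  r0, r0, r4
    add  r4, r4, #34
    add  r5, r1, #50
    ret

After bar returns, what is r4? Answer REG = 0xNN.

REG = 0x12

prologue: push r5 → mem[0xd6]=0x02, sp=0xd6
body[0] xor  r1, r2, r2 → r1=0x00
body[1] sub  r4, r1, #16 → r4=0xf0
body[2] sub  r0, r0, r4 → r0=0x4d
body[3] add  r4, r4, #34 → r4=0x12
body[4] add  r5, r1, #50 → r5=0x32
epilogue: pop r5=0x02, sp=0xd7
r4 is caller-saved → body value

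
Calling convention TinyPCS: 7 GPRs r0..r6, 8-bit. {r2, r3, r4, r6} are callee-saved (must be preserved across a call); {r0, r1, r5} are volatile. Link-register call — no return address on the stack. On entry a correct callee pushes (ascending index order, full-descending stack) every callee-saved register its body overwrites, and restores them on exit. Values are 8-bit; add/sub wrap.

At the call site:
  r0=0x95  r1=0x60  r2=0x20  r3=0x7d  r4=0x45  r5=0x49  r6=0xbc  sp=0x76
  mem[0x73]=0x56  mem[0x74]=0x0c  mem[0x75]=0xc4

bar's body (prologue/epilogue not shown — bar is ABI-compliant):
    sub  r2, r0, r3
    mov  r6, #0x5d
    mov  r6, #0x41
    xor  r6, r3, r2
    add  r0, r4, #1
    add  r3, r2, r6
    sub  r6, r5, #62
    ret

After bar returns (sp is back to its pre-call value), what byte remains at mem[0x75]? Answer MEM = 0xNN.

prologue: push r2 → mem[0x75]=0x20, sp=0x75
prologue: push r3 → mem[0x74]=0x7d, sp=0x74
prologue: push r6 → mem[0x73]=0xbc, sp=0x73
body[0] sub  r2, r0, r3 → r2=0x18
body[1] mov  r6, #0x5d → r6=0x5d
body[2] mov  r6, #0x41 → r6=0x41
body[3] xor  r6, r3, r2 → r6=0x65
body[4] add  r0, r4, #1 → r0=0x46
body[5] add  r3, r2, r6 → r3=0x7d
body[6] sub  r6, r5, #62 → r6=0x0b
epilogue: pop r6=0xbc, sp=0x74
epilogue: pop r3=0x7d, sp=0x75
epilogue: pop r2=0x20, sp=0x76
prologue pushed ['r2', 'r3', 'r6'] at ['0x75', '0x74', '0x73']

MEM = 0x20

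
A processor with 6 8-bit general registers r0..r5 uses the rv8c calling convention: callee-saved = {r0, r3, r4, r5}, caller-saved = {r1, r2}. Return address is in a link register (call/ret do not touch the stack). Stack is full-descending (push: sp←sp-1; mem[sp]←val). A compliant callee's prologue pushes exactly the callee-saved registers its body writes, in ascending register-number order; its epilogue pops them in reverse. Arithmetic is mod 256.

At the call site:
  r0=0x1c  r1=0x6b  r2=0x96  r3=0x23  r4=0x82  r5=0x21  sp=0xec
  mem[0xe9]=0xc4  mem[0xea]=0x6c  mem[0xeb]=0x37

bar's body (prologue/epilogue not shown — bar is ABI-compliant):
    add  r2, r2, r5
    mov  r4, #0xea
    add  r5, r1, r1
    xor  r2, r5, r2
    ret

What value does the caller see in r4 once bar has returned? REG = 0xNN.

REG = 0x82

prologue: push r4 -> mem[0xeb]=0x82, sp=0xeb
prologue: push r5 -> mem[0xea]=0x21, sp=0xea
body[0] add  r2, r2, r5 -> r2=0xb7
body[1] mov  r4, #0xea -> r4=0xea
body[2] add  r5, r1, r1 -> r5=0xd6
body[3] xor  r2, r5, r2 -> r2=0x61
epilogue: pop r5=0x21, sp=0xeb
epilogue: pop r4=0x82, sp=0xec
r4 is callee-saved -> restored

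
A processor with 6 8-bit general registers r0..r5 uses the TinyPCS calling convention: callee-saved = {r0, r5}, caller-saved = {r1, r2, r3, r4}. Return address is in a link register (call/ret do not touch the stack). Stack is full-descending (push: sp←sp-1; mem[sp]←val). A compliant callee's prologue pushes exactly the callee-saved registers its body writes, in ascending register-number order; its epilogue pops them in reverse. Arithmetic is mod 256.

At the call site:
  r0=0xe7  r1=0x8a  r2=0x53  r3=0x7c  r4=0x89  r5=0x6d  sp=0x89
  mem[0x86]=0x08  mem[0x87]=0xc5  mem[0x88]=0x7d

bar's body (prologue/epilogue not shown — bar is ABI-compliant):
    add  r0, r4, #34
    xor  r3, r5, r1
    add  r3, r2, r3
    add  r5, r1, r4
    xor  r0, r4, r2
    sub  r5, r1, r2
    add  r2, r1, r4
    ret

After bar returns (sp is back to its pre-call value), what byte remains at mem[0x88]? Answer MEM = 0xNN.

MEM = 0xe7

prologue: push r0 → mem[0x88]=0xe7, sp=0x88
prologue: push r5 → mem[0x87]=0x6d, sp=0x87
body[0] add  r0, r4, #34 → r0=0xab
body[1] xor  r3, r5, r1 → r3=0xe7
body[2] add  r3, r2, r3 → r3=0x3a
body[3] add  r5, r1, r4 → r5=0x13
body[4] xor  r0, r4, r2 → r0=0xda
body[5] sub  r5, r1, r2 → r5=0x37
body[6] add  r2, r1, r4 → r2=0x13
epilogue: pop r5=0x6d, sp=0x88
epilogue: pop r0=0xe7, sp=0x89
prologue pushed ['r0', 'r5'] at ['0x88', '0x87']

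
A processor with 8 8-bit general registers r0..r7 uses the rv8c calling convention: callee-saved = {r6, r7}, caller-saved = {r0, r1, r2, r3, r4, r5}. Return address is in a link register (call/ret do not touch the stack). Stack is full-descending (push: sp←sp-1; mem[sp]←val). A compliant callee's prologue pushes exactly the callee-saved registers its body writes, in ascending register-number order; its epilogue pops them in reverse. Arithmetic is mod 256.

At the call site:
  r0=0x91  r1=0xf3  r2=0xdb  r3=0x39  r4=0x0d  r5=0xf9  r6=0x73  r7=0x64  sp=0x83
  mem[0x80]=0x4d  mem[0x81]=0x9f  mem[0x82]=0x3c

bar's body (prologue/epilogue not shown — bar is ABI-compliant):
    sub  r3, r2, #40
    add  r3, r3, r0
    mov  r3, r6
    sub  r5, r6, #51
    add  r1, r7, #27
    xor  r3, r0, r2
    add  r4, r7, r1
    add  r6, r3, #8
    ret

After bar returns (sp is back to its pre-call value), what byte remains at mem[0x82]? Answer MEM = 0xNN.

prologue: push r6 -> mem[0x82]=0x73, sp=0x82
body[0] sub  r3, r2, #40 -> r3=0xb3
body[1] add  r3, r3, r0 -> r3=0x44
body[2] mov  r3, r6 -> r3=0x73
body[3] sub  r5, r6, #51 -> r5=0x40
body[4] add  r1, r7, #27 -> r1=0x7f
body[5] xor  r3, r0, r2 -> r3=0x4a
body[6] add  r4, r7, r1 -> r4=0xe3
body[7] add  r6, r3, #8 -> r6=0x52
epilogue: pop r6=0x73, sp=0x83
prologue pushed ['r6'] at ['0x82']

MEM = 0x73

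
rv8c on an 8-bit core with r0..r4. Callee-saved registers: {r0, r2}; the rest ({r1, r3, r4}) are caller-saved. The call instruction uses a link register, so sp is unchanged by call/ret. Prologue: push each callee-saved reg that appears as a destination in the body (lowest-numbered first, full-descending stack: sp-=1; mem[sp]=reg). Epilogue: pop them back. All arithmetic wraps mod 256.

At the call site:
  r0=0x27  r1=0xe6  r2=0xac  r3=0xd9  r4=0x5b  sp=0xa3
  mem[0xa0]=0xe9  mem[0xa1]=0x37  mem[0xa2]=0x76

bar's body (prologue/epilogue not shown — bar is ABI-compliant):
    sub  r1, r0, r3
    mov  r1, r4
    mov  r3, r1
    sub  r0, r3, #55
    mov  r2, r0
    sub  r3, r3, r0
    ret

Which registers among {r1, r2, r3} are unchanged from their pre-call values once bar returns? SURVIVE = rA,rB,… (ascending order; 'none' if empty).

SURVIVE = r2

prologue: push r0 → mem[0xa2]=0x27, sp=0xa2
prologue: push r2 → mem[0xa1]=0xac, sp=0xa1
body[0] sub  r1, r0, r3 → r1=0x4e
body[1] mov  r1, r4 → r1=0x5b
body[2] mov  r3, r1 → r3=0x5b
body[3] sub  r0, r3, #55 → r0=0x24
body[4] mov  r2, r0 → r2=0x24
body[5] sub  r3, r3, r0 → r3=0x37
epilogue: pop r2=0xac, sp=0xa2
epilogue: pop r0=0x27, sp=0xa3
r1: caller-saved, written=True
r2: callee-saved, written=True
r3: caller-saved, written=True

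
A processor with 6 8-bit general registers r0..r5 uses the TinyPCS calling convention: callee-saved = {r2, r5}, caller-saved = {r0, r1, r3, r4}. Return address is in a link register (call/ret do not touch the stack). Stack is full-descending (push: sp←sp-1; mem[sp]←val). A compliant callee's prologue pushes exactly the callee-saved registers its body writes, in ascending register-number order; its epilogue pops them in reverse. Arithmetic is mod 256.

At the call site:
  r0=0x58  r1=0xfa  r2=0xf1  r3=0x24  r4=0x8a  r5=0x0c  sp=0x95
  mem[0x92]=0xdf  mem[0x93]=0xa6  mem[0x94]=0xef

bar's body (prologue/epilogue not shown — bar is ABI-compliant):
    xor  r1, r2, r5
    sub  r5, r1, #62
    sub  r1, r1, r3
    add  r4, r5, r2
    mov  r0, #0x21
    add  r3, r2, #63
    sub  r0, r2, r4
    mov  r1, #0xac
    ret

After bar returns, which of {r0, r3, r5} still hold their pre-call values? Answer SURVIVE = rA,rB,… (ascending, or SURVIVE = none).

SURVIVE = r5

prologue: push r5 → mem[0x94]=0x0c, sp=0x94
body[0] xor  r1, r2, r5 → r1=0xfd
body[1] sub  r5, r1, #62 → r5=0xbf
body[2] sub  r1, r1, r3 → r1=0xd9
body[3] add  r4, r5, r2 → r4=0xb0
body[4] mov  r0, #0x21 → r0=0x21
body[5] add  r3, r2, #63 → r3=0x30
body[6] sub  r0, r2, r4 → r0=0x41
body[7] mov  r1, #0xac → r1=0xac
epilogue: pop r5=0x0c, sp=0x95
r0: caller-saved, written=True
r3: caller-saved, written=True
r5: callee-saved, written=True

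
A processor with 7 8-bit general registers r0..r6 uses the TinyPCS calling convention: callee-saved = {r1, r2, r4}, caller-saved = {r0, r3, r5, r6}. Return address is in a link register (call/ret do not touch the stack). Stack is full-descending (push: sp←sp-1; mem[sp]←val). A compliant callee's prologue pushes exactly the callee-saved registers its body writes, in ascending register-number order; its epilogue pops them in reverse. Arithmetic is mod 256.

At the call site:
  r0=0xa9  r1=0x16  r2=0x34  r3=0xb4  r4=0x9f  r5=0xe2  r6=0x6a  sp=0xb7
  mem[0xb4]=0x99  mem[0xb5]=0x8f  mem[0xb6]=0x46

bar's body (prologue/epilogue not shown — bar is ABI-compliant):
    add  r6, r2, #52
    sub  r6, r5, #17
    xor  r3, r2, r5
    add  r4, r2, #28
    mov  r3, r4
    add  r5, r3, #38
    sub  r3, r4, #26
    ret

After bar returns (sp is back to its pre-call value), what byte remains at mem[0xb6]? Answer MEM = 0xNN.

MEM = 0x9f

prologue: push r4 -> mem[0xb6]=0x9f, sp=0xb6
body[0] add  r6, r2, #52 -> r6=0x68
body[1] sub  r6, r5, #17 -> r6=0xd1
body[2] xor  r3, r2, r5 -> r3=0xd6
body[3] add  r4, r2, #28 -> r4=0x50
body[4] mov  r3, r4 -> r3=0x50
body[5] add  r5, r3, #38 -> r5=0x76
body[6] sub  r3, r4, #26 -> r3=0x36
epilogue: pop r4=0x9f, sp=0xb7
prologue pushed ['r4'] at ['0xb6']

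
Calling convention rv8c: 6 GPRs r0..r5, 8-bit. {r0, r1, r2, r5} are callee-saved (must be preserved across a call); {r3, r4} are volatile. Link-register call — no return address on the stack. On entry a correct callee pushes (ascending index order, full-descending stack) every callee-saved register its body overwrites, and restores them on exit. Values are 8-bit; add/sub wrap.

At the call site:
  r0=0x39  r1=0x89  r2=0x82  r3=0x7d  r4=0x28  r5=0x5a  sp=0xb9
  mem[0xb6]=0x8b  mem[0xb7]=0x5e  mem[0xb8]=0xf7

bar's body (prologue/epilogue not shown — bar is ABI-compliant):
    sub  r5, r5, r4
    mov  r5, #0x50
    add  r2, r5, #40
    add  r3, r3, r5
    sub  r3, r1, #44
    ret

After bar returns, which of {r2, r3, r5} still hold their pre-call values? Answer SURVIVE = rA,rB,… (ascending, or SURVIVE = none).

SURVIVE = r2,r5

prologue: push r2 -> mem[0xb8]=0x82, sp=0xb8
prologue: push r5 -> mem[0xb7]=0x5a, sp=0xb7
body[0] sub  r5, r5, r4 -> r5=0x32
body[1] mov  r5, #0x50 -> r5=0x50
body[2] add  r2, r5, #40 -> r2=0x78
body[3] add  r3, r3, r5 -> r3=0xcd
body[4] sub  r3, r1, #44 -> r3=0x5d
epilogue: pop r5=0x5a, sp=0xb8
epilogue: pop r2=0x82, sp=0xb9
r2: callee-saved, written=True
r3: caller-saved, written=True
r5: callee-saved, written=True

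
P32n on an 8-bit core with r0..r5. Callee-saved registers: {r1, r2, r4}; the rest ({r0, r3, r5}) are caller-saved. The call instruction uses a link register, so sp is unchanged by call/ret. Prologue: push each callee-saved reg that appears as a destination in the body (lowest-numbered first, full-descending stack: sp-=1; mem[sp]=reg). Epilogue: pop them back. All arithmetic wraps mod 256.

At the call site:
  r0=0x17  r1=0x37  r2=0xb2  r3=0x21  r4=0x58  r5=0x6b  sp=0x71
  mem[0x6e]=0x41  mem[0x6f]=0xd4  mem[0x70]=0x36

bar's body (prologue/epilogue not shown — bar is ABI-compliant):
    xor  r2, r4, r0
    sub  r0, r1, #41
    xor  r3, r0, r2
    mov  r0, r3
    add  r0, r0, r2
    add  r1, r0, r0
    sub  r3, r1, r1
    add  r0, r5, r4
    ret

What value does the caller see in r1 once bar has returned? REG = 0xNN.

prologue: push r1 → mem[0x70]=0x37, sp=0x70
prologue: push r2 → mem[0x6f]=0xb2, sp=0x6f
body[0] xor  r2, r4, r0 → r2=0x4f
body[1] sub  r0, r1, #41 → r0=0x0e
body[2] xor  r3, r0, r2 → r3=0x41
body[3] mov  r0, r3 → r0=0x41
body[4] add  r0, r0, r2 → r0=0x90
body[5] add  r1, r0, r0 → r1=0x20
body[6] sub  r3, r1, r1 → r3=0x00
body[7] add  r0, r5, r4 → r0=0xc3
epilogue: pop r2=0xb2, sp=0x70
epilogue: pop r1=0x37, sp=0x71
r1 is callee-saved → restored

REG = 0x37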